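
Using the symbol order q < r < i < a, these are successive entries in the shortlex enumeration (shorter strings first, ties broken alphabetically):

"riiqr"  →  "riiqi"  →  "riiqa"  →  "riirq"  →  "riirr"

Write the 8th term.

riiiq

Continuing the enumeration 3 steps past riirr: riirr → riiri → riira → (answer).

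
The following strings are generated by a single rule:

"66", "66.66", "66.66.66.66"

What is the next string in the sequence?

s(k+1) = s(k)·.·s(k) — each term doubles the last with '.' between the halves.
One more doubling of 66.66.66.66 gives the answer.

66.66.66.66.66.66.66.66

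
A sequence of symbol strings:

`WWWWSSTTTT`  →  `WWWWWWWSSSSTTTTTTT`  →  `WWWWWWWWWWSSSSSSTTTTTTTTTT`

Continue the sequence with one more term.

WWWWWWWWWWWWWSSSSSSSSTTTTTTTTTTTTT

Reading off run lengths: W runs 4, 7, 10; S runs 2, 4, 6; T runs 4, 7, 10 — each is linear in n (n = 1, 2, …).
Setting n = 4 gives 13, 8, 13 characters in each block.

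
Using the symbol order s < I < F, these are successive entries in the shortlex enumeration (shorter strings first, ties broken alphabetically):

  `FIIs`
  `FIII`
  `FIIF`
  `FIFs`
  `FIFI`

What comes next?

FIFF

Treat FIFI as a base-3 numeral over the given alphabet and add one, carrying through any trailing F's.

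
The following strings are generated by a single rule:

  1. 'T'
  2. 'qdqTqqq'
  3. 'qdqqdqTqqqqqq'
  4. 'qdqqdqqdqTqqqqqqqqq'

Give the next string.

qdqqdqqdqqdqTqqqqqqqqqqqq

Every step adds qdq to the front and qqq to the end of the previous string.
One more step from qdqqdqqdqTqqqqqqqqq gives the answer.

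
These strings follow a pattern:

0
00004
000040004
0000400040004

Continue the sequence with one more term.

The strings grow by a fixed suffix 0004 each time.
Applying this once more to 0000400040004:

00004000400040004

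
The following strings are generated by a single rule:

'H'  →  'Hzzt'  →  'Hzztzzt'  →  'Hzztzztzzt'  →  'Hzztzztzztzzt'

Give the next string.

The strings grow by a fixed suffix zzt each time.
Applying this once more to Hzztzztzztzzt:

Hzztzztzztzztzzt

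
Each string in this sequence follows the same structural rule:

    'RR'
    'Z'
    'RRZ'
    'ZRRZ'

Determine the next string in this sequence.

Each term (from the third on) is the two preceding terms concatenated in order: term 3 = RR·Z = RRZ.
So term 5 is RRZ·ZRRZ.

RRZZRRZ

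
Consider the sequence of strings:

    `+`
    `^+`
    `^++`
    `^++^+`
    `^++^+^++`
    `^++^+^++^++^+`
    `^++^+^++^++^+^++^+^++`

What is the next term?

^++^+^++^++^+^++^+^++^++^+^++^++^+

From term 3 onward, concatenate the last term with the second-to-last: ^+·+ = ^++, ^++·^+ = ^++^+, …
So term 8 is ^++^+^++^++^+^++^+^++·^++^+^++^++^+.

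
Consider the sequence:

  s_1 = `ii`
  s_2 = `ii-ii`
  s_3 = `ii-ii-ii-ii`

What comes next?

Every step duplicates the string with '-' between the halves.
Doubling ii-ii-ii-ii with '-' between the halves:

ii-ii-ii-ii-ii-ii-ii-ii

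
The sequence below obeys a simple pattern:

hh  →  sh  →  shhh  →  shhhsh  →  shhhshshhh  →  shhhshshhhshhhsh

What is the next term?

shhhshshhhshhhshshhhshshhh

Each term (from the third on) is the previous term followed by the one before it: term 3 = sh·hh = shhh.
So term 7 is shhhshshhhshhhsh·shhhshshhh.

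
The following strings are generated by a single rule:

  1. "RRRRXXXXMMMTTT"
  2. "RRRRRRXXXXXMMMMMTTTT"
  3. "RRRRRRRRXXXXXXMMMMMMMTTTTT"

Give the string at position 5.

Each string has the form R^{2n} X^{n+2} M^{2n-1} T^{n+1}, where the shown terms are n = 2, 3, 4.
At n = 6 the blocks have lengths 12, 8, 11, 7.

RRRRRRRRRRRRXXXXXXXXMMMMMMMMMMMTTTTTTT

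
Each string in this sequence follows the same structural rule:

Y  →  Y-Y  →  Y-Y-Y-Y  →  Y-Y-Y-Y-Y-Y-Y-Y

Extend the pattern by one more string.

Each string is two copies of the previous one joined by '-'.
So the next term is two copies of Y-Y-Y-Y-Y-Y-Y-Y with '-' between the halves.

Y-Y-Y-Y-Y-Y-Y-Y-Y-Y-Y-Y-Y-Y-Y-Y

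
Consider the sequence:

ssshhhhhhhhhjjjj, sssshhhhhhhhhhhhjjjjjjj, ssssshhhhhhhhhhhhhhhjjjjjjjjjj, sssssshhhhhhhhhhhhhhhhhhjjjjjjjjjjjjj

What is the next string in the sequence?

ssssssshhhhhhhhhhhhhhhhhhhhhjjjjjjjjjjjjjjjj

Term n consists of n+1 s's, followed by 3n+3 h's, followed by 3n-2 j's, where the shown terms are n = 2, 3, 4, 5.
At n = 6 the blocks have lengths 7, 21, 16.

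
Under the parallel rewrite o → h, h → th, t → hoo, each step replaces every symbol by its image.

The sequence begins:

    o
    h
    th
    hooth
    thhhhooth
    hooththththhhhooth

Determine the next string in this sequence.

Rewriting the 18 symbols of hooththththhhhooth one by one yields th h h hoo th hoo th hoo th hoo th th th th h h hoo th; concatenated:

thhhhoothhoothhoothhooththththhhhooth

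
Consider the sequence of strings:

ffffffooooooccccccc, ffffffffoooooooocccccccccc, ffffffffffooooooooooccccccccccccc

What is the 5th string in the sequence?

ffffffffffffffooooooooooooooccccccccccccccccccc

Each string has the form f^{2n} o^{2n} c^{3n-2}, where the shown terms are n = 3, 4, 5.
For term 5, n = 7, so the run lengths are 14, 14, 19.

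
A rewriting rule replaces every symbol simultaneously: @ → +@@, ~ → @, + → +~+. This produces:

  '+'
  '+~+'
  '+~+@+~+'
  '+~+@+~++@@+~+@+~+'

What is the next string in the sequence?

Applying the rule to each of the 17 symbols of +~+@+~++@@+~+@+~+ gives the pieces +~+ @ +~+ +@@ +~+ @ +~+ +~+ +@@ +@@ +~+ @ +~+ +@@ +~+ @ +~+, which concatenate to the answer.

+~+@+~++@@+~+@+~++~++@@+@@+~+@+~++@@+~+@+~+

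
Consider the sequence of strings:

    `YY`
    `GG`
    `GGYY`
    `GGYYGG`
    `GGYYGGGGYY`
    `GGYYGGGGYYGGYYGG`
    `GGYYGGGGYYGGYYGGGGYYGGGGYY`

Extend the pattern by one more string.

GGYYGGGGYYGGYYGGGGYYGGGGYYGGYYGGGGYYGGYYGG

This is a Fibonacci-style word recurrence s(k) = s(k−1)·s(k−2): e.g. GG·YY = GGYY.
Continuing: GGYYGGGGYYGGYYGGGGYYGGGGYY · GGYYGGGGYYGGYYGG gives term 8.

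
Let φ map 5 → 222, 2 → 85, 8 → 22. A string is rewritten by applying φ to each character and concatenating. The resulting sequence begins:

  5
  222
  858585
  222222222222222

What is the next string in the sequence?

858585858585858585858585858585

φ(222222222222222) expands symbol-by-symbol to 85 85 85 85 85 85 85 85 85 85 85 85 85 85 85; joining the 15 pieces gives the next term.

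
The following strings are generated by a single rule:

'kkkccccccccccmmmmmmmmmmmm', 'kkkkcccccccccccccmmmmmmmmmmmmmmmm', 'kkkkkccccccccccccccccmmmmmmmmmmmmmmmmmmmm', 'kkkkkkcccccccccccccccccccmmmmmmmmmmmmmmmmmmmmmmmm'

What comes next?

Each string has the form k^{n} c^{3n+1} m^{4n}, where the shown terms are n = 3, 4, 5, 6.
Setting n = 7 gives 7, 22, 28 characters in each block.

kkkkkkkccccccccccccccccccccccmmmmmmmmmmmmmmmmmmmmmmmmmmmm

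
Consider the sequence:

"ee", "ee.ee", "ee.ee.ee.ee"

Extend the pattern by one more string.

Each string is two copies of the previous one joined by '.'.
One more doubling of ee.ee.ee.ee gives the answer.

ee.ee.ee.ee.ee.ee.ee.ee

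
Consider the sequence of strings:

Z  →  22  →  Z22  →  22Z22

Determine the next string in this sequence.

Z2222Z22

This is a Fibonacci-style word recurrence s(k) = s(k−2)·s(k−1): e.g. Z·22 = Z22.
Continuing: Z22 · 22Z22 gives term 5.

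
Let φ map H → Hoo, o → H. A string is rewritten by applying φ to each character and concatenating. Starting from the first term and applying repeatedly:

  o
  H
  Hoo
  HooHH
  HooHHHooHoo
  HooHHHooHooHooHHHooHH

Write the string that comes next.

HooHHHooHooHooHHHooHHHooHHHooHooHooHHHooHoo

φ(HooHHHooHooHooHHHooHH) expands symbol-by-symbol to Hoo H H Hoo Hoo Hoo H H Hoo H H Hoo H H Hoo Hoo Hoo H H Hoo Hoo; joining the 21 pieces gives the next term.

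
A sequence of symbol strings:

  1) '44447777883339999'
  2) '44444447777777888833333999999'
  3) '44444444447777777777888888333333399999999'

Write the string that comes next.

44444444444447777777777777888888883333333339999999999

Each string has the form 4^{3n+1} 7^{3n+1} 8^{2n} 3^{2n+1} 9^{2n+2} (n = 1, 2, …).
At n = 4 the blocks have lengths 13, 13, 8, 9, 10.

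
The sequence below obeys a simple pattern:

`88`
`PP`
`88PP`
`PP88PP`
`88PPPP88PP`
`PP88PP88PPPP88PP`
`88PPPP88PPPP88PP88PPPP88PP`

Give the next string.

PP88PP88PPPP88PP88PPPP88PPPP88PP88PPPP88PP

From term 3 onward, concatenate the second-to-last term with the last: 88·PP = 88PP, PP·88PP = PP88PP, …
Continuing: PP88PP88PPPP88PP · 88PPPP88PPPP88PP88PPPP88PP gives term 8.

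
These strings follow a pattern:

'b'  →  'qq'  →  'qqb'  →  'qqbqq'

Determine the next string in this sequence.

qqbqqqqb

This is a Fibonacci-style word recurrence s(k) = s(k−1)·s(k−2): e.g. qq·b = qqb.
The next term joins qqbqq and qqb.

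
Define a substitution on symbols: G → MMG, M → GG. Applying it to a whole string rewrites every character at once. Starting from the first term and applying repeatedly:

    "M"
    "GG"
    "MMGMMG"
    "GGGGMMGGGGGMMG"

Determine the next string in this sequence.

Rewriting the 14 symbols of GGGGMMGGGGGMMG one by one yields MMG MMG MMG MMG GG GG MMG MMG MMG MMG MMG GG GG MMG; concatenated:

MMGMMGMMGMMGGGGGMMGMMGMMGMMGMMGGGGGMMG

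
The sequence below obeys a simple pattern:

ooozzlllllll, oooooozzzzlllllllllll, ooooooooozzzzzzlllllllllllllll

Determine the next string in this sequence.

oooooooooooozzzzzzzzlllllllllllllllllll

Each string has the form o^{3n} z^{2n} l^{4n+3} (n = 1, 2, …).
Setting n = 4 gives 12, 8, 19 characters in each block.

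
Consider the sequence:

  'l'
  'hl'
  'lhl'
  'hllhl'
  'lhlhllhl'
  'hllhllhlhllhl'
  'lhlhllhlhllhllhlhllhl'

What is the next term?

From term 3 onward, concatenate the second-to-last term with the last: l·hl = lhl, hl·lhl = hllhl, …
Continuing: hllhllhlhllhl · lhlhllhlhllhllhlhllhl gives term 8.

hllhllhlhllhllhlhllhlhllhllhlhllhl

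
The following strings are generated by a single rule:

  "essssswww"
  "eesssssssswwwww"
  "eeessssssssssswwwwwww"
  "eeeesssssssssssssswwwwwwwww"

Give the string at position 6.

eeeeeesssssssssssssssssssswwwwwwwwwwwww

Term n consists of n e's, followed by 3n+2 s's, followed by 2n+1 w's (n = 1, 2, …).
Setting n = 6 gives 6, 20, 13 characters in each block.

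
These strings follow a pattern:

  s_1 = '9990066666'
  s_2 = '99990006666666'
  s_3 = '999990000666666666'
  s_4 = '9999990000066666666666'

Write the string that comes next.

Reading off run lengths: 9 runs 3, 4, 5, 6; 0 runs 2, 3, 4, 5; 6 runs 5, 7, 9, 11 — each is linear in n, where the shown terms are n = 2, 3, 4, 5.
At n = 6 the blocks have lengths 7, 6, 13.

99999990000006666666666666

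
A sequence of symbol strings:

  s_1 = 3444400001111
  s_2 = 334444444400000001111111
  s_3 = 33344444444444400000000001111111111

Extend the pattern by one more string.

Each string has the form 3^{n} 4^{4n} 0^{3n+1} 1^{3n+1} (n = 1, 2, …).
At n = 4 the blocks have lengths 4, 16, 13, 13.

3333444444444444444400000000000001111111111111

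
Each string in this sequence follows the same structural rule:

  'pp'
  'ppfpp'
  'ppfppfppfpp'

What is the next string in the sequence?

s(k+1) = s(k)·f·s(k) — each term doubles the last with 'f' between the halves.
Doubling ppfppfppfpp with 'f' between the halves:

ppfppfppfppfppfppfppfpp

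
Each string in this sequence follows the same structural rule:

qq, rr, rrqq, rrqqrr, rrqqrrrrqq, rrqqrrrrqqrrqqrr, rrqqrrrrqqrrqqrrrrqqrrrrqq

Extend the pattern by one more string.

rrqqrrrrqqrrqqrrrrqqrrrrqqrrqqrrrrqqrrqqrr

From term 3 onward, concatenate the last term with the second-to-last: rr·qq = rrqq, rrqq·rr = rrqqrr, …
So term 8 is rrqqrrrrqqrrqqrrrrqqrrrrqq·rrqqrrrrqqrrqqrr.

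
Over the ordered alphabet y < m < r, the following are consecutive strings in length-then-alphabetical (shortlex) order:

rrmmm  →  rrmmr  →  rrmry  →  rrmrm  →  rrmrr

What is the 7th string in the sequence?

rrrym

Continuing the enumeration 2 steps past rrmrr: rrmrr → rrryy → (answer).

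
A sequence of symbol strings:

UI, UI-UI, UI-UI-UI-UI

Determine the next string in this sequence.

Every step duplicates the string with '-' between the halves.
Doubling UI-UI-UI-UI with '-' between the halves:

UI-UI-UI-UI-UI-UI-UI-UI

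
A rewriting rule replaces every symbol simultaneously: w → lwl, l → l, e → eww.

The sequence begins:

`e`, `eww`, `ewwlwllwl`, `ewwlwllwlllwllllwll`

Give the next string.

Rewriting the 19 symbols of ewwlwllwlllwllllwll one by one yields eww lwl lwl l lwl l l lwl l l l lwl l l l l lwl l l; concatenated:

ewwlwllwlllwllllwlllllwllllllwlll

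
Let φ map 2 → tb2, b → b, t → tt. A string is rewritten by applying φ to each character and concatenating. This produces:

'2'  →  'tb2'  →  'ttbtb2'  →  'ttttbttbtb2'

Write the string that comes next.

ttttttttbttttbttbtb2

Rewriting each symbol of ttttbttbtb2: t→tt, t→tt, t→tt, t→tt, b→b, t→tt, t→tt, b→b, t→tt, b→b, 2→tb2, which concatenates to tt tt tt tt b tt tt b tt b tb2.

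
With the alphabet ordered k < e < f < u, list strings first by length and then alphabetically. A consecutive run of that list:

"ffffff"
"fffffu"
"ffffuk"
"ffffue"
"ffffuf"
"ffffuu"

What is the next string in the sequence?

fffukk

Treat ffffuu as a base-4 numeral over the given alphabet and add one, carrying through any trailing u's.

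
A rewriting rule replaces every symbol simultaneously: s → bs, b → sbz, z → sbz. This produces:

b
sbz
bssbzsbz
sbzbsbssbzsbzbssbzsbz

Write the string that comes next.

bssbzsbzsbzbssbzbsbssbzsbzbssbzsbzsbzbsbssbzsbzbssbzsbz

Replace each of the 21 characters of sbzbsbssbzsbzbssbzsbz in place — bs sbz sbz sbz bs sbz bs bs sbz sbz bs sbz sbz sbz bs bs sbz sbz bs sbz sbz — and concatenate.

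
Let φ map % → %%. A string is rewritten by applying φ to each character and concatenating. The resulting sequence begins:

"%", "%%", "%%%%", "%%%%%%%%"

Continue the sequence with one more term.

Expanding %%%%%%%%: %→%%, %→%%, %→%%, %→%%, %→%%, %→%%, %→%%, %→%%. Concatenated: %% %% %% %% %% %% %% %%.

%%%%%%%%%%%%%%%%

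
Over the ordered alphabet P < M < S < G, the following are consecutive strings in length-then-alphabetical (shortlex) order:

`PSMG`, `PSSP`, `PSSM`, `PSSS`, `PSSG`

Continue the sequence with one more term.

PSGP

Treat PSSG as a base-4 numeral over the given alphabet and add one, carrying through any trailing G's.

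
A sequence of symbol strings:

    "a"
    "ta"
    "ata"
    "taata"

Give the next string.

atataata

This is a Fibonacci-style word recurrence s(k) = s(k−2)·s(k−1): e.g. a·ta = ata.
So term 5 is ata·taata.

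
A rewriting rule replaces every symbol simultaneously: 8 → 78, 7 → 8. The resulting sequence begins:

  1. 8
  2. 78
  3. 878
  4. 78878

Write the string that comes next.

87878878

Apply φ to 78878 symbol by symbol: 7→8, 8→78, 8→78, 7→8, 8→78; joined: 8 78 78 8 78.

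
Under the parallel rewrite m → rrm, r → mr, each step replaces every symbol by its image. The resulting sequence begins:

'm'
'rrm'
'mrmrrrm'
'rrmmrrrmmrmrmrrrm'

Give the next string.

Replace each of the 17 characters of rrmmrrrmmrmrmrrrm in place — mr mr rrm rrm mr mr mr rrm rrm mr rrm mr rrm mr mr mr rrm — and concatenate.

mrmrrrmrrmmrmrmrrrmrrmmrrrmmrrrmmrmrmrrrm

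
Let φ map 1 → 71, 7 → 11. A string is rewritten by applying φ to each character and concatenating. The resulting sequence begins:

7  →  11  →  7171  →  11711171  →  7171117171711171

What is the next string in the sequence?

φ(7171117171711171) expands symbol-by-symbol to 11 71 11 71 71 71 11 71 11 71 11 71 71 71 11 71; joining the 16 pieces gives the next term.

11711171717111711171117171711171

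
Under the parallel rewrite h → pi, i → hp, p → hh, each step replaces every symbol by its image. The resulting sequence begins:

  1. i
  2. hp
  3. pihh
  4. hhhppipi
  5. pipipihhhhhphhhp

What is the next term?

hhhphhhphhhppipipipipihhpipipihh

Replace each of the 16 characters of pipipihhhhhphhhp in place — hh hp hh hp hh hp pi pi pi pi pi hh pi pi pi hh — and concatenate.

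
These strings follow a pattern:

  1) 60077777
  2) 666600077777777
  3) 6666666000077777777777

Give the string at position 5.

Term n consists of 3n-2 6's, followed by n+1 0's, followed by 3n+2 7's (n = 1, 2, …).
Setting n = 5 gives 13, 6, 17 characters in each block.

666666666666600000077777777777777777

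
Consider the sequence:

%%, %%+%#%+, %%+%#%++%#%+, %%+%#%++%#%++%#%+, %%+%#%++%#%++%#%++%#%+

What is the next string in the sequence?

%%+%#%++%#%++%#%++%#%++%#%+

The strings grow by a fixed suffix +%#%+ each time.
So the next term is %%+%#%++%#%++%#%++%#%+·+%#%+.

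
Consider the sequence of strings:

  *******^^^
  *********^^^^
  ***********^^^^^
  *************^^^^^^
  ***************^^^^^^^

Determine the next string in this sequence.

The n-th term is 2n+1 *'s then n ^'s, where the shown terms are n = 3, 4, 5, 6, 7.
Setting n = 8 gives 17, 8 characters in each block.

*****************^^^^^^^^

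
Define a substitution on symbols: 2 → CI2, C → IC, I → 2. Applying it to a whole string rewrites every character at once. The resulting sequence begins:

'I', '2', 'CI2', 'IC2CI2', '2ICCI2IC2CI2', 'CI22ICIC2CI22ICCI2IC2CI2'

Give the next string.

φ(CI22ICIC2CI22ICCI2IC2CI2) expands symbol-by-symbol to IC 2 CI2 CI2 2 IC 2 IC CI2 IC 2 CI2 CI2 2 IC IC 2 CI2 2 IC CI2 IC 2 CI2; joining the 24 pieces gives the next term.

IC2CI2CI22IC2ICCI2IC2CI2CI22ICIC2CI22ICCI2IC2CI2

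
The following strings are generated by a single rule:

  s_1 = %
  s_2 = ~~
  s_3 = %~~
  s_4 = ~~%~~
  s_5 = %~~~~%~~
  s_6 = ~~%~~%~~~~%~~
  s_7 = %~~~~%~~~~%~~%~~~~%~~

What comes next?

From term 3 onward, concatenate the second-to-last term with the last: %·~~ = %~~, ~~·%~~ = ~~%~~, …
Continuing: ~~%~~%~~~~%~~ · %~~~~%~~~~%~~%~~~~%~~ gives term 8.

~~%~~%~~~~%~~%~~~~%~~~~%~~%~~~~%~~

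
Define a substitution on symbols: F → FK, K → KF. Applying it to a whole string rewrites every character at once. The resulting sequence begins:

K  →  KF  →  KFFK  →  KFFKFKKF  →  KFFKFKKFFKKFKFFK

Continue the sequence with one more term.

KFFKFKKFFKKFKFFKFKKFKFFKKFFKFKKF

Replace each of the 16 characters of KFFKFKKFFKKFKFFK in place — KF FK FK KF FK KF KF FK FK KF KF FK KF FK FK KF — and concatenate.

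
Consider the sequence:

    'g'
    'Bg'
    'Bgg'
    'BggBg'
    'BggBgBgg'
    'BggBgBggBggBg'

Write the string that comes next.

Each term (from the third on) is the previous term followed by the one before it: term 3 = Bg·g = Bgg.
The next term joins BggBgBggBggBg and BggBgBgg.

BggBgBggBggBgBggBgBgg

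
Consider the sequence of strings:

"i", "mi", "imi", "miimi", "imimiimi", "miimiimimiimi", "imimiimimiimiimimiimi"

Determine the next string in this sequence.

miimiimimiimiimimiimimiimiimimiimi

From term 3 onward, concatenate the second-to-last term with the last: i·mi = imi, mi·imi = miimi, …
Continuing: miimiimimiimi · imimiimimiimiimimiimi gives term 8.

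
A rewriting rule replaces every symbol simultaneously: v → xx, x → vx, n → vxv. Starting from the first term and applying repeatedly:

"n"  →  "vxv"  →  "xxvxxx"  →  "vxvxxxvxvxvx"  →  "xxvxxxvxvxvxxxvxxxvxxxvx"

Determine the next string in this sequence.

Rewriting the 24 symbols of xxvxxxvxvxvxxxvxxxvxxxvx one by one yields vx vx xx vx vx vx xx vx xx vx xx vx vx vx xx vx vx vx xx vx vx vx xx vx; concatenated:

vxvxxxvxvxvxxxvxxxvxxxvxvxvxxxvxvxvxxxvxvxvxxxvx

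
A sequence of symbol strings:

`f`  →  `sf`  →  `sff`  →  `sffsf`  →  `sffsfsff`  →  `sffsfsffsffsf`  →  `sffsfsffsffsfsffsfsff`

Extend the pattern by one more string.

From term 3 onward, concatenate the last term with the second-to-last: sf·f = sff, sff·sf = sffsf, …
Continuing: sffsfsffsffsfsffsfsff · sffsfsffsffsf gives term 8.

sffsfsffsffsfsffsfsffsffsfsffsffsf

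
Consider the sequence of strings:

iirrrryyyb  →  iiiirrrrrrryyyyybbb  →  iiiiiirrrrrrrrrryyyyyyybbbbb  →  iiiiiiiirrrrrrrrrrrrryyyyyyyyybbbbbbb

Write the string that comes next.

iiiiiiiiiirrrrrrrrrrrrrrrryyyyyyyyyyybbbbbbbbb

The n-th term is 2n i's then 3n+1 r's then 2n+1 y's then 2n-1 b's (n = 1, 2, …).
Setting n = 5 gives 10, 16, 11, 9 characters in each block.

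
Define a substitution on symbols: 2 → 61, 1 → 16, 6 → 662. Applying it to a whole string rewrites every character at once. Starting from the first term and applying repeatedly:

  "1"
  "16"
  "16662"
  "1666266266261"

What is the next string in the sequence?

φ(1666266266261) expands symbol-by-symbol to 16 662 662 662 61 662 662 61 662 662 61 662 16; joining the 13 pieces gives the next term.

1666266266261662662616626626166216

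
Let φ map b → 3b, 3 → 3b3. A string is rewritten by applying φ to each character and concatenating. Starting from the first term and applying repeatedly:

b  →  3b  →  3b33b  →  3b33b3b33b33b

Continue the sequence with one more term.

Applying the rule to each of the 13 symbols of 3b33b3b33b33b gives the pieces 3b3 3b 3b3 3b3 3b 3b3 3b 3b3 3b3 3b 3b3 3b3 3b, which concatenate to the answer.

3b33b3b33b33b3b33b3b33b33b3b33b33b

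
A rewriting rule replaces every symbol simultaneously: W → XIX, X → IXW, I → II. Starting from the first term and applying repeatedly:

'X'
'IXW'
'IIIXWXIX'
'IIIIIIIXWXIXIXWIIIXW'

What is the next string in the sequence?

IIIIIIIIIIIIIIIXWXIXIXWIIIXWIIIXWXIXIIIIIIIXWXIX

φ(IIIIIIIXWXIXIXWIIIXW) expands symbol-by-symbol to II II II II II II II IXW XIX IXW II IXW II IXW XIX II II II IXW XIX; joining the 20 pieces gives the next term.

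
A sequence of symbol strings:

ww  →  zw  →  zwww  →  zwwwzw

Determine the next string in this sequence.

zwwwzwzwww

From term 3 onward, concatenate the last term with the second-to-last: zw·ww = zwww, zwww·zw = zwwwzw, …
Continuing: zwwwzw · zwww gives term 5.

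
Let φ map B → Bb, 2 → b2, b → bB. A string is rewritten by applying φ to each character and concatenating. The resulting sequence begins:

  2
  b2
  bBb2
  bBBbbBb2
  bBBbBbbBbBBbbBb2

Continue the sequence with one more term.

Replace each of the 16 characters of bBBbBbbBbBBbbBb2 in place — bB Bb Bb bB Bb bB bB Bb bB Bb Bb bB bB Bb bB b2 — and concatenate.

bBBbBbbBBbbBbBBbbBBbBbbBbBBbbBb2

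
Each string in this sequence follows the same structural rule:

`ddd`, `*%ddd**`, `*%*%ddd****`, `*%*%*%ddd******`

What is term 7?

Each term wraps the previous one in *% on the left and ** on the right.
From *%*%*%ddd******, 3 further steps: *%*%*%ddd****** → *%*%*%*%ddd******** → *%*%*%*%*%ddd********** → (answer).

*%*%*%*%*%*%ddd************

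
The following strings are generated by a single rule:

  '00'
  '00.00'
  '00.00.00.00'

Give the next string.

00.00.00.00.00.00.00.00

Each string is two copies of the previous one joined by '.'.
So the next term is two copies of 00.00.00.00 with '.' between the halves.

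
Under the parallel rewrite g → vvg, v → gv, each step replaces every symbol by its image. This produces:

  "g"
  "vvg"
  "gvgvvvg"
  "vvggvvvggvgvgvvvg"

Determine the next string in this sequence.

gvgvvvgvvggvgvgvvvgvvggvvvggvvvggvgvgvvvg

φ(vvggvvvggvgvgvvvg) expands symbol-by-symbol to gv gv vvg vvg gv gv gv vvg vvg gv vvg gv vvg gv gv gv vvg; joining the 17 pieces gives the next term.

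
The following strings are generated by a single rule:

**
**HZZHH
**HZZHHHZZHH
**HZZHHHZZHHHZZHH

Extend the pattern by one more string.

**HZZHHHZZHHHZZHHHZZHH

Each term is the previous one with HZZHH appended.
So the next term is **HZZHHHZZHHHZZHH·HZZHH.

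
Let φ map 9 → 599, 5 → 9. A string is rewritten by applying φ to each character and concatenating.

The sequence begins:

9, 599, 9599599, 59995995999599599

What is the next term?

Rewriting the 17 symbols of 59995995999599599 one by one yields 9 599 599 599 9 599 599 9 599 599 599 9 599 599 9 599 599; concatenated:

95995995999599599959959959995995999599599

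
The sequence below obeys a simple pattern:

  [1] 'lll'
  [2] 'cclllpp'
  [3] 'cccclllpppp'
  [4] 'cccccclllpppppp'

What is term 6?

cccccccccclllpppppppppp

Every step adds cc to the front and pp to the end of the previous string.
From cccccclllpppppp, 2 further steps: cccccclllpppppp → cccccccclllpppppppp → (answer).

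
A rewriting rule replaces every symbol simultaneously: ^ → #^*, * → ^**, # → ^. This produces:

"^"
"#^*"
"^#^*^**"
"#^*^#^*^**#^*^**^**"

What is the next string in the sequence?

Rewriting the 19 symbols of #^*^#^*^**#^*^**^** one by one yields ^ #^* ^** #^* ^ #^* ^** #^* ^** ^** ^ #^* ^** #^* ^** ^** #^* ^** ^**; concatenated:

^#^*^**#^*^#^*^**#^*^**^**^#^*^**#^*^**^**#^*^**^**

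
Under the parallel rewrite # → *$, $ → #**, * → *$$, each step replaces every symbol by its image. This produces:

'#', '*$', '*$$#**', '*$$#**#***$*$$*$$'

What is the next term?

Rewriting the 17 symbols of *$$#**#***$*$$*$$ one by one yields *$$ #** #** *$ *$$ *$$ *$ *$$ *$$ *$$ #** *$$ #** #** *$$ #** #**; concatenated:

*$$#**#***$*$$*$$*$*$$*$$*$$#***$$#**#***$$#**#**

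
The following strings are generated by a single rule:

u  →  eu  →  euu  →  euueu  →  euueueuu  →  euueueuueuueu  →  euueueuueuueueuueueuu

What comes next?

euueueuueuueueuueueuueuueueuueuueu

From term 3 onward, concatenate the last term with the second-to-last: eu·u = euu, euu·eu = euueu, …
So term 8 is euueueuueuueueuueueuu·euueueuueuueu.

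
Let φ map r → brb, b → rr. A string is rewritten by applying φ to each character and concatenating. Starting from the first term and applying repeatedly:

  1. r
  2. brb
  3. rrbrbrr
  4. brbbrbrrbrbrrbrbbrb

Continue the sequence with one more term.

rrbrbrrrrbrbrrbrbbrbrrbrbrrbrbbrbrrbrbrrrrbrbrr

Applying the rule to each of the 19 symbols of brbbrbrrbrbrrbrbbrb gives the pieces rr brb rr rr brb rr brb brb rr brb rr brb brb rr brb rr rr brb rr, which concatenate to the answer.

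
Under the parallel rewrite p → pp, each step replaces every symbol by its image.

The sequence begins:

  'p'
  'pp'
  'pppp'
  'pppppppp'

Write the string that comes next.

Apply φ to pppppppp symbol by symbol: p→pp, p→pp, p→pp, p→pp, p→pp, p→pp, p→pp, p→pp; joined: pp pp pp pp pp pp pp pp.

pppppppppppppppp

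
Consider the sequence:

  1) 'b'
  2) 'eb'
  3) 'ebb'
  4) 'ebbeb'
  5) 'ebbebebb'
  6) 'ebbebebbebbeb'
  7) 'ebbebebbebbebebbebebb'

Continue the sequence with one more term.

ebbebebbebbebebbebebbebbebebbebbeb

From term 3 onward, concatenate the last term with the second-to-last: eb·b = ebb, ebb·eb = ebbeb, …
So term 8 is ebbebebbebbebebbebebb·ebbebebbebbeb.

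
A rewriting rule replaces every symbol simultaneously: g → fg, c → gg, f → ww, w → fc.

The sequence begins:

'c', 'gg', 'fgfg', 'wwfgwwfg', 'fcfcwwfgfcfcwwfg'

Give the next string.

Rewriting the 16 symbols of fcfcwwfgfcfcwwfg one by one yields ww gg ww gg fc fc ww fg ww gg ww gg fc fc ww fg; concatenated:

wwggwwggfcfcwwfgwwggwwggfcfcwwfg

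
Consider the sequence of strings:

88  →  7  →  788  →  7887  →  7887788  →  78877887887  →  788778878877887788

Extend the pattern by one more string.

78877887887788778878877887887

Each term (from the third on) is the previous term followed by the one before it: term 3 = 7·88 = 788.
The next term joins 788778878877887788 and 78877887887.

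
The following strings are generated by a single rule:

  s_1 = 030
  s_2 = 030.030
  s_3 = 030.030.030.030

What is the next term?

030.030.030.030.030.030.030.030

Each string is two copies of the previous one joined by '.'.
One more doubling of 030.030.030.030 gives the answer.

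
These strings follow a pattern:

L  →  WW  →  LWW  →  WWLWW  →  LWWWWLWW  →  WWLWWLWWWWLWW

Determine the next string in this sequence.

From term 3 onward, concatenate the second-to-last term with the last: L·WW = LWW, WW·LWW = WWLWW, …
The next term joins LWWWWLWW and WWLWWLWWWWLWW.

LWWWWLWWWWLWWLWWWWLWW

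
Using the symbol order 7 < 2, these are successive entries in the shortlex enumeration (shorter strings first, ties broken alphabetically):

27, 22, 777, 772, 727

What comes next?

722

The successor of 727 increments the rightmost position that isn't already 2 and resets every position after it to 7.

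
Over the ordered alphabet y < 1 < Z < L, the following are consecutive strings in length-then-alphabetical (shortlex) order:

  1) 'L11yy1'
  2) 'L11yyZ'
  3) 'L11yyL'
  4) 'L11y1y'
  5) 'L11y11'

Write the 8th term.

L11yZy

Advancing 3 positions from L11y11 through L11y11 → L11y1Z → L11y1L reaches term 8.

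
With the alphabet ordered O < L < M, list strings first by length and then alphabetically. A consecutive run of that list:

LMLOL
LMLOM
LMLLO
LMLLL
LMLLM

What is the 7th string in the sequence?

LMLML

Stepping forward 2 times from LMLLM: LMLLM → LMLMO, then the target.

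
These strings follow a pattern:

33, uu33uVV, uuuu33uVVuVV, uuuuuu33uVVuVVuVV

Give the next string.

s(k+1) = uu·s(k)·uVV, so each term gains uu as a prefix and uVV as a suffix.
Applying this once more to uuuuuu33uVVuVVuVV:

uuuuuuuu33uVVuVVuVVuVV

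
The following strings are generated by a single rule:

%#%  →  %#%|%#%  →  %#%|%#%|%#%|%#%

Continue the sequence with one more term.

s(k+1) = s(k)·|·s(k) — each term doubles the last with '|' between the halves.
Doubling %#%|%#%|%#%|%#% with '|' between the halves:

%#%|%#%|%#%|%#%|%#%|%#%|%#%|%#%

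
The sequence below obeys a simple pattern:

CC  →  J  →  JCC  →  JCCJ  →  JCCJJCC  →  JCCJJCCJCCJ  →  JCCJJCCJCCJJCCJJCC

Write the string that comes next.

From term 3 onward, concatenate the last term with the second-to-last: J·CC = JCC, JCC·J = JCCJ, …
So term 8 is JCCJJCCJCCJJCCJJCC·JCCJJCCJCCJ.

JCCJJCCJCCJJCCJJCCJCCJJCCJCCJ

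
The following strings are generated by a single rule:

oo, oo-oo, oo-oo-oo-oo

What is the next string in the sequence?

s(k+1) = s(k)·-·s(k) — each term doubles the last with '-' between the halves.
Doubling oo-oo-oo-oo with '-' between the halves:

oo-oo-oo-oo-oo-oo-oo-oo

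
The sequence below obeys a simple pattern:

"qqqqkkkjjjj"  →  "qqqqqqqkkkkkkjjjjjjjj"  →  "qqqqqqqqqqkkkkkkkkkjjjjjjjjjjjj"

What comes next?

qqqqqqqqqqqqqkkkkkkkkkkkkjjjjjjjjjjjjjjjj

The n-th term is 3n+1 q's then 3n k's then 4n j's (n = 1, 2, …).
Setting n = 4 gives 13, 12, 16 characters in each block.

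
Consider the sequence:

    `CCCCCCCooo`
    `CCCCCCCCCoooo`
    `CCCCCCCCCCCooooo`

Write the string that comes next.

CCCCCCCCCCCCCoooooo

Term n consists of 2n+1 C's, followed by n o's, where the shown terms are n = 3, 4, 5.
At n = 6 the blocks have lengths 13, 6.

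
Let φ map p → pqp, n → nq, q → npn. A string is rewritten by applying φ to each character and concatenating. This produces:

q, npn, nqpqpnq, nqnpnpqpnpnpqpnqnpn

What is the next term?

Replace each of the 19 characters of nqnpnpqpnpnpqpnqnpn in place — nq npn nq pqp nq pqp npn pqp nq pqp nq pqp npn pqp nq npn nq pqp nq — and concatenate.

nqnpnnqpqpnqpqpnpnpqpnqpqpnqpqpnpnpqpnqnpnnqpqpnq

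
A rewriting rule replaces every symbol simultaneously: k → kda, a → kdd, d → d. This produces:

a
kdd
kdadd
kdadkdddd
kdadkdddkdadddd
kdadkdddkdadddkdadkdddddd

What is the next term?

Rewriting the 25 symbols of kdadkdddkdadddkdadkdddddd one by one yields kda d kdd d kda d d d kda d kdd d d d kda d kdd d kda d d d d d d; concatenated:

kdadkdddkdadddkdadkdddddkdadkdddkdadddddd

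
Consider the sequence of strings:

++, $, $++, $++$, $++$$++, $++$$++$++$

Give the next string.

$++$$++$++$$++$$++

This is a Fibonacci-style word recurrence s(k) = s(k−1)·s(k−2): e.g. $·++ = $++.
Continuing: $++$$++$++$ · $++$$++ gives term 7.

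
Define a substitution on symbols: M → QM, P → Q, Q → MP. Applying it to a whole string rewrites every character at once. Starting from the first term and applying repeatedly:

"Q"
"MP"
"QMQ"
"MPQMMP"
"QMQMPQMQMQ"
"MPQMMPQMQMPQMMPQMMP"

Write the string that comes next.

Replace each of the 19 characters of MPQMMPQMQMPQMMPQMMP in place — QM Q MP QM QM Q MP QM MP QM Q MP QM QM Q MP QM QM Q — and concatenate.

QMQMPQMQMQMPQMMPQMQMPQMQMQMPQMQMQ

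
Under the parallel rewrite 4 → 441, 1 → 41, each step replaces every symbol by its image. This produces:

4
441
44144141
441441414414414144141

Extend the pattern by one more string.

4414414144144141441414414414144144141441414414414144141

φ(441441414414414144141) expands symbol-by-symbol to 441 441 41 441 441 41 441 41 441 441 41 441 441 41 441 41 441 441 41 441 41; joining the 21 pieces gives the next term.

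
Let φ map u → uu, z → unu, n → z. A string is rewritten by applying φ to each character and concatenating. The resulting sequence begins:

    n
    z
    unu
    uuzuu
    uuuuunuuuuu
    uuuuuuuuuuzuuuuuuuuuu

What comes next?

Applying the rule to each of the 21 symbols of uuuuuuuuuuzuuuuuuuuuu gives the pieces uu uu uu uu uu uu uu uu uu uu unu uu uu uu uu uu uu uu uu uu uu, which concatenate to the answer.

uuuuuuuuuuuuuuuuuuuuunuuuuuuuuuuuuuuuuuuuuu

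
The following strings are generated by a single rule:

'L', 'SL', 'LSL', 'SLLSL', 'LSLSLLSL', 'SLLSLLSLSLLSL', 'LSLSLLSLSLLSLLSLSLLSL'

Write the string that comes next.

This is a Fibonacci-style word recurrence s(k) = s(k−2)·s(k−1): e.g. L·SL = LSL.
Continuing: SLLSLLSLSLLSL · LSLSLLSLSLLSLLSLSLLSL gives term 8.

SLLSLLSLSLLSLLSLSLLSLSLLSLLSLSLLSL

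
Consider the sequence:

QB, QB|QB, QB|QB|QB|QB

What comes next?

Every step duplicates the string with '|' between the halves.
Doubling QB|QB|QB|QB with '|' between the halves:

QB|QB|QB|QB|QB|QB|QB|QB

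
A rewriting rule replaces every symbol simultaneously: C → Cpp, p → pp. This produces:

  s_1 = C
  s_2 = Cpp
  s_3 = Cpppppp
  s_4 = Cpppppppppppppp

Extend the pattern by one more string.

Cpppppppppppppppppppppppppppppp

Applying the rule to each of the 15 symbols of Cpppppppppppppp gives the pieces Cpp pp pp pp pp pp pp pp pp pp pp pp pp pp pp, which concatenate to the answer.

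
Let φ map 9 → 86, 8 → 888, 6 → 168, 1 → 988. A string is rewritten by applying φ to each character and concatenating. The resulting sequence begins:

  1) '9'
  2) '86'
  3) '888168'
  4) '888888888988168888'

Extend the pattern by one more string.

88888888888888888888888888886888888988168888888888888

Replace each of the 18 characters of 888888888988168888 in place — 888 888 888 888 888 888 888 888 888 86 888 888 988 168 888 888 888 888 — and concatenate.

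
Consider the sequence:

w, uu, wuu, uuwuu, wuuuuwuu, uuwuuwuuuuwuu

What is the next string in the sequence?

wuuuuwuuuuwuuwuuuuwuu

This is a Fibonacci-style word recurrence s(k) = s(k−2)·s(k−1): e.g. w·uu = wuu.
So term 7 is wuuuuwuu·uuwuuwuuuuwuu.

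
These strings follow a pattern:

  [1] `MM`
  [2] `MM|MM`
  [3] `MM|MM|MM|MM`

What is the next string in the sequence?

Every step duplicates the string with '|' between the halves.
Doubling MM|MM|MM|MM with '|' between the halves:

MM|MM|MM|MM|MM|MM|MM|MM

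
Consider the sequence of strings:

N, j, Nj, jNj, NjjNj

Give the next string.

From term 3 onward, concatenate the second-to-last term with the last: N·j = Nj, j·Nj = jNj, …
So term 6 is jNj·NjjNj.

jNjNjjNj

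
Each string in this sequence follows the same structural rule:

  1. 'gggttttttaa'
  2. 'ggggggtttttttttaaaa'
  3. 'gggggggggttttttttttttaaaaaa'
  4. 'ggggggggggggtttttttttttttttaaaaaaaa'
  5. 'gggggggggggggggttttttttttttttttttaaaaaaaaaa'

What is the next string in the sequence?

Each string has the form g^{3n} t^{3n+3} a^{2n} (n = 1, 2, …).
At n = 6 the blocks have lengths 18, 21, 12.

ggggggggggggggggggtttttttttttttttttttttaaaaaaaaaaaa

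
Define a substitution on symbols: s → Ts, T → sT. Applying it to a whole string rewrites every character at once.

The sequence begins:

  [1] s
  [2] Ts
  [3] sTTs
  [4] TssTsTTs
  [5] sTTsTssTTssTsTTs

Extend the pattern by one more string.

Replace each of the 16 characters of sTTsTssTTssTsTTs in place — Ts sT sT Ts sT Ts Ts sT sT Ts Ts sT Ts sT sT Ts — and concatenate.

TssTsTTssTTsTssTsTTsTssTTssTsTTs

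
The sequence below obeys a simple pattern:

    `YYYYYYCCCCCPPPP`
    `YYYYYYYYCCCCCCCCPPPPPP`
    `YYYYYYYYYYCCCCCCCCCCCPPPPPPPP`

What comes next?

YYYYYYYYYYYYCCCCCCCCCCCCCCPPPPPPPPPP

Reading off run lengths: Y runs 6, 8, 10; C runs 5, 8, 11; P runs 4, 6, 8 — each is linear in n, where the shown terms are n = 2, 3, 4.
At n = 5 the blocks have lengths 12, 14, 10.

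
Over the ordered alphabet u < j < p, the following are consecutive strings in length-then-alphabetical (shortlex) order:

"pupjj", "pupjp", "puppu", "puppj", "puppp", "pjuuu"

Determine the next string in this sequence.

Treat pjuuu as a base-3 numeral over the given alphabet and add one, carrying through any trailing p's.

pjuuj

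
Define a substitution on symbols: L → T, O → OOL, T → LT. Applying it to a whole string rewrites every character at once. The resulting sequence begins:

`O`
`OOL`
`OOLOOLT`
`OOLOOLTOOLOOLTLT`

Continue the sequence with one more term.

φ(OOLOOLTOOLOOLTLT) expands symbol-by-symbol to OOL OOL T OOL OOL T LT OOL OOL T OOL OOL T LT T LT; joining the 16 pieces gives the next term.

OOLOOLTOOLOOLTLTOOLOOLTOOLOOLTLTTLT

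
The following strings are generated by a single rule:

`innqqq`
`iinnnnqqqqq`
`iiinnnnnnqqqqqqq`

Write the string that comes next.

iiiinnnnnnnnqqqqqqqqq

Term n consists of n i's, followed by 2n n's, followed by 2n+1 q's (n = 1, 2, …).
At n = 4 the blocks have lengths 4, 8, 9.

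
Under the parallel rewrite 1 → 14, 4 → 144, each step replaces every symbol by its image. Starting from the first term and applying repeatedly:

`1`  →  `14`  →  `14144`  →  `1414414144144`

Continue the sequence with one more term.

Rewriting the 13 symbols of 1414414144144 one by one yields 14 144 14 144 144 14 144 14 144 144 14 144 144; concatenated:

1414414144144141441414414414144144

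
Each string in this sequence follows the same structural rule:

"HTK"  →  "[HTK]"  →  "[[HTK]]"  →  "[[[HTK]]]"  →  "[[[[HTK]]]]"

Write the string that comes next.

[[[[[HTK]]]]]

s(k+1) = [·s(k)·], so each term gains [ as a prefix and ] as a suffix.
One more step from [[[[HTK]]]] gives the answer.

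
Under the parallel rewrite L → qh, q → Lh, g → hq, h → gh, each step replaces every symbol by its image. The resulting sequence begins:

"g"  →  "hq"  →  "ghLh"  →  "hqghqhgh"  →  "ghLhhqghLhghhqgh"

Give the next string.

Applying the rule to each of the 16 symbols of ghLhhqghLhghhqgh gives the pieces hq gh qh gh gh Lh hq gh qh gh hq gh gh Lh hq gh, which concatenate to the answer.

hqghqhghghLhhqghqhghhqghghLhhqgh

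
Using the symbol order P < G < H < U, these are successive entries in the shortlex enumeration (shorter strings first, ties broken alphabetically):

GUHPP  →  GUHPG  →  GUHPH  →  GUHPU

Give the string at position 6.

GUHGG

Continuing the enumeration 2 steps past GUHPU: GUHPU → GUHGP → (answer).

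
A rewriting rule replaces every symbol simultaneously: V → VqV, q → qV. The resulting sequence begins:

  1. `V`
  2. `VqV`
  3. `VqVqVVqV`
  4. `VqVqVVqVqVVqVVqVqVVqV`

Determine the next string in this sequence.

Applying the rule to each of the 21 symbols of VqVqVVqVqVVqVVqVqVVqV gives the pieces VqV qV VqV qV VqV VqV qV VqV qV VqV VqV qV VqV VqV qV VqV qV VqV VqV qV VqV, which concatenate to the answer.

VqVqVVqVqVVqVVqVqVVqVqVVqVVqVqVVqVVqVqVVqVqVVqVVqVqVVqV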